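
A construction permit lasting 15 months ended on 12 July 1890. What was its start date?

April 12, 1889

Going back 15 months from July 12, 1890.
month 7 − 15 = -8, which is month 4 of year 1889 → April 1889.
Day 12 is valid in April, giving April 12, 1889.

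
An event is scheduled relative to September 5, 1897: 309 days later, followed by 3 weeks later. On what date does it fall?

August 1, 1898

Counting forward 309 days from September 5, 1897:
September has 30 days, so 30 − 5 = 25 days remain after September 5, 1897; 309 − 25 = 284 left.
October 1897 has 31 days: 284 − 31 = 253 left.
November 1897 has 30 days: 253 − 30 = 223 left.
December 1897 has 31 days: 223 − 31 = 192 left.
January 1898 has 31 days: 192 − 31 = 161 left.
February 1898 has 28 days (1898 is not a leap year): 161 − 28 = 133 left.
March 1898 has 31 days: 133 − 31 = 102 left.
April 1898 has 30 days: 102 − 30 = 72 left.
May 1898 has 31 days: 72 − 31 = 41 left.
June 1898 has 30 days: 41 − 30 = 11 left.
11 days into July 1898 → July 11, 1898.
Adding 3 weeks (= 21 days) from July 11, 1898:
July has 31 days, so 31 − 11 = 20 days remain after July 11, 1898; 21 − 20 = 1 left.
1 day into August 1898 → August 1, 1898.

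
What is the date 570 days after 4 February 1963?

Advancing 570 days from February 4, 1963.
February has 28 days, so 28 − 4 = 24 days remain after February 4, 1963; 570 − 24 = 546 left.
March 1963 has 31 days: 546 − 31 = 515 left.
April 1963 has 30 days: 515 − 30 = 485 left.
May 1963 has 31 days: 485 − 31 = 454 left.
June 1963 has 30 days: 454 − 30 = 424 left.
July 1963 has 31 days: 424 − 31 = 393 left.
August 1963 has 31 days: 393 − 31 = 362 left.
September 1963 has 30 days: 362 − 30 = 332 left.
October 1963 has 31 days: 332 − 31 = 301 left.
November 1963 has 30 days: 301 − 30 = 271 left.
December 1963 has 31 days: 271 − 31 = 240 left.
January 1964 has 31 days: 240 − 31 = 209 left.
February 1964 has 29 days (1964 is a leap year): 209 − 29 = 180 left.
March 1964 has 31 days: 180 − 31 = 149 left.
April 1964 has 30 days: 149 − 30 = 119 left.
May 1964 has 31 days: 119 − 31 = 88 left.
June 1964 has 30 days: 88 − 30 = 58 left.
July 1964 has 31 days: 58 − 31 = 27 left.
27 days into August 1964 → August 27, 1964.

August 27, 1964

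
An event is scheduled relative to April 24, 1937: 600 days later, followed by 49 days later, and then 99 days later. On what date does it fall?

May 12, 1939

Advancing 600 days from April 24, 1937:
April has 30 days, so 30 − 24 = 6 days remain after April 24, 1937; 600 − 6 = 594 left.
May 1937 has 31 days: 594 − 31 = 563 left.
June 1937 has 30 days: 563 − 30 = 533 left.
July 1937 has 31 days: 533 − 31 = 502 left.
August 1937 has 31 days: 502 − 31 = 471 left.
September 1937 has 30 days: 471 − 30 = 441 left.
October 1937 has 31 days: 441 − 31 = 410 left.
November 1937 has 30 days: 410 − 30 = 380 left.
December 1937 has 31 days: 380 − 31 = 349 left.
January 1938 has 31 days: 349 − 31 = 318 left.
February 1938 has 28 days (1938 is not a leap year): 318 − 28 = 290 left.
March 1938 has 31 days: 290 − 31 = 259 left.
April 1938 has 30 days: 259 − 30 = 229 left.
May 1938 has 31 days: 229 − 31 = 198 left.
June 1938 has 30 days: 198 − 30 = 168 left.
July 1938 has 31 days: 168 − 31 = 137 left.
August 1938 has 31 days: 137 − 31 = 106 left.
September 1938 has 30 days: 106 − 30 = 76 left.
October 1938 has 31 days: 76 − 31 = 45 left.
November 1938 has 30 days: 45 − 30 = 15 left.
15 days into December 1938 → December 15, 1938.
Adding 49 days from December 15, 1938:
December has 31 days, so 31 − 15 = 16 days remain after December 15, 1938; 49 − 16 = 33 left.
January 1939 has 31 days: 33 − 31 = 2 left.
2 days into February 1939 → February 2, 1939.
Adding 99 days from February 2, 1939:
February has 28 days, so 28 − 2 = 26 days remain after February 2, 1939; 99 − 26 = 73 left.
March 1939 has 31 days: 73 − 31 = 42 left.
April 1939 has 30 days: 42 − 30 = 12 left.
12 days into May 1939 → May 12, 1939.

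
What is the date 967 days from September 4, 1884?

April 29, 1887

Counting forward 967 days from September 4, 1884.
September has 30 days, so 30 − 4 = 26 days remain after September 4, 1884; 967 − 26 = 941 left.
October 1884 has 31 days: 941 − 31 = 910 left.
November 1884 has 30 days: 910 − 30 = 880 left.
December 1884 has 31 days: 880 − 31 = 849 left.
January 1885 has 31 days: 849 − 31 = 818 left.
February 1885 has 28 days (1885 is not a leap year): 818 − 28 = 790 left.
March 1885 has 31 days: 790 − 31 = 759 left.
April 1885 has 30 days: 759 − 30 = 729 left.
May 1885 has 31 days: 729 − 31 = 698 left.
June 1885 has 30 days: 698 − 30 = 668 left.
July 1885 has 31 days: 668 − 31 = 637 left.
August 1885 has 31 days: 637 − 31 = 606 left.
September 1885 has 30 days: 606 − 30 = 576 left.
October 1885 has 31 days: 576 − 31 = 545 left.
November 1885 has 30 days: 545 − 30 = 515 left.
December 1885 has 31 days: 515 − 31 = 484 left.
January 1886 has 31 days: 484 − 31 = 453 left.
February 1886 has 28 days (1886 is not a leap year): 453 − 28 = 425 left.
March 1886 has 31 days: 425 − 31 = 394 left.
April 1886 has 30 days: 394 − 30 = 364 left.
May 1886 has 31 days: 364 − 31 = 333 left.
June 1886 has 30 days: 333 − 30 = 303 left.
July 1886 has 31 days: 303 − 31 = 272 left.
August 1886 has 31 days: 272 − 31 = 241 left.
September 1886 has 30 days: 241 − 30 = 211 left.
October 1886 has 31 days: 211 − 31 = 180 left.
November 1886 has 30 days: 180 − 30 = 150 left.
December 1886 has 31 days: 150 − 31 = 119 left.
January 1887 has 31 days: 119 − 31 = 88 left.
February 1887 has 28 days (1887 is not a leap year): 88 − 28 = 60 left.
March 1887 has 31 days: 60 − 31 = 29 left.
29 days into April 1887 → April 29, 1887.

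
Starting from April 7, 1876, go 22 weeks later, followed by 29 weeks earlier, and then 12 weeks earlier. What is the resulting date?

November 26, 1875

Counting forward 22 weeks (= 154 days) from April 7, 1876:
April has 30 days, so 30 − 7 = 23 days remain after April 7, 1876; 154 − 23 = 131 left.
May 1876 has 31 days: 131 − 31 = 100 left.
June 1876 has 30 days: 100 − 30 = 70 left.
July 1876 has 31 days: 70 − 31 = 39 left.
August 1876 has 31 days: 39 − 31 = 8 left.
8 days into September 1876 → September 8, 1876.
Subtracting 29 weeks (= 203 days) from September 8, 1876:
Going back 8 days from September 8, 1876 reaches the end of the previous month; 203 − 8 = 195 left.
August 1876 has 31 days: 195 − 31 = 164 left.
July 1876 has 31 days: 164 − 31 = 133 left.
June 1876 has 30 days: 133 − 30 = 103 left.
May 1876 has 31 days: 103 − 31 = 72 left.
April 1876 has 30 days: 72 − 30 = 42 left.
March 1876 has 31 days: 42 − 31 = 11 left.
February 1876 has 29 days; 29 − 11 = 18 → February 18, 1876.
Going back 12 weeks (= 84 days) from February 18, 1876:
Going back 18 days from February 18, 1876 reaches the end of the previous month; 84 − 18 = 66 left.
January 1876 has 31 days: 66 − 31 = 35 left.
December 1875 has 31 days: 35 − 31 = 4 left.
November 1875 has 30 days; 30 − 4 = 26 → November 26, 1875.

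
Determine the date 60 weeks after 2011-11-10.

January 3, 2013

Advancing 60 weeks = 420 days from November 10, 2011.
November has 30 days, so 30 − 10 = 20 days remain after November 10, 2011; 420 − 20 = 400 left.
December 2011 has 31 days: 400 − 31 = 369 left.
January 2012 has 31 days: 369 − 31 = 338 left.
February 2012 has 29 days (2012 is a leap year): 338 − 29 = 309 left.
March 2012 has 31 days: 309 − 31 = 278 left.
April 2012 has 30 days: 278 − 30 = 248 left.
May 2012 has 31 days: 248 − 31 = 217 left.
June 2012 has 30 days: 217 − 30 = 187 left.
July 2012 has 31 days: 187 − 31 = 156 left.
August 2012 has 31 days: 156 − 31 = 125 left.
September 2012 has 30 days: 125 − 30 = 95 left.
October 2012 has 31 days: 95 − 31 = 64 left.
November 2012 has 30 days: 64 − 30 = 34 left.
December 2012 has 31 days: 34 − 31 = 3 left.
3 days into January 2013 → January 3, 2013.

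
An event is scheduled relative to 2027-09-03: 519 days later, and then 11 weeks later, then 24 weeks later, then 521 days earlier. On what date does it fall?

May 3, 2028

Counting forward 519 days from September 3, 2027:
September has 30 days, so 30 − 3 = 27 days remain after September 3, 2027; 519 − 27 = 492 left.
October 2027 has 31 days: 492 − 31 = 461 left.
November 2027 has 30 days: 461 − 30 = 431 left.
December 2027 has 31 days: 431 − 31 = 400 left.
January 2028 has 31 days: 400 − 31 = 369 left.
February 2028 has 29 days (2028 is a leap year): 369 − 29 = 340 left.
March 2028 has 31 days: 340 − 31 = 309 left.
April 2028 has 30 days: 309 − 30 = 279 left.
May 2028 has 31 days: 279 − 31 = 248 left.
June 2028 has 30 days: 248 − 30 = 218 left.
July 2028 has 31 days: 218 − 31 = 187 left.
August 2028 has 31 days: 187 − 31 = 156 left.
September 2028 has 30 days: 156 − 30 = 126 left.
October 2028 has 31 days: 126 − 31 = 95 left.
November 2028 has 30 days: 95 − 30 = 65 left.
December 2028 has 31 days: 65 − 31 = 34 left.
January 2029 has 31 days: 34 − 31 = 3 left.
3 days into February 2029 → February 3, 2029.
Advancing 11 weeks (= 77 days) from February 3, 2029:
February has 28 days, so 28 − 3 = 25 days remain after February 3, 2029; 77 − 25 = 52 left.
March 2029 has 31 days: 52 − 31 = 21 left.
21 days into April 2029 → April 21, 2029.
Counting forward 24 weeks (= 168 days) from April 21, 2029:
April has 30 days, so 30 − 21 = 9 days remain after April 21, 2029; 168 − 9 = 159 left.
May 2029 has 31 days: 159 − 31 = 128 left.
June 2029 has 30 days: 128 − 30 = 98 left.
July 2029 has 31 days: 98 − 31 = 67 left.
August 2029 has 31 days: 67 − 31 = 36 left.
September 2029 has 30 days: 36 − 30 = 6 left.
6 days into October 2029 → October 6, 2029.
Going back 521 days from October 6, 2029:
Going back 6 days from October 6, 2029 reaches the end of the previous month; 521 − 6 = 515 left.
September 2029 has 30 days: 515 − 30 = 485 left.
August 2029 has 31 days: 485 − 31 = 454 left.
July 2029 has 31 days: 454 − 31 = 423 left.
June 2029 has 30 days: 423 − 30 = 393 left.
May 2029 has 31 days: 393 − 31 = 362 left.
April 2029 has 30 days: 362 − 30 = 332 left.
March 2029 has 31 days: 332 − 31 = 301 left.
February 2029 has 28 days (2029 is not a leap year): 301 − 28 = 273 left.
January 2029 has 31 days: 273 − 31 = 242 left.
December 2028 has 31 days: 242 − 31 = 211 left.
November 2028 has 30 days: 211 − 30 = 181 left.
October 2028 has 31 days: 181 − 31 = 150 left.
September 2028 has 30 days: 150 − 30 = 120 left.
August 2028 has 31 days: 120 − 31 = 89 left.
July 2028 has 31 days: 89 − 31 = 58 left.
June 2028 has 30 days: 58 − 30 = 28 left.
May 2028 has 31 days; 31 − 28 = 3 → May 3, 2028.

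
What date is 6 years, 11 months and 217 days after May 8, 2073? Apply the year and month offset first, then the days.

Advancing 6 years, 11 months and 217 days from May 8, 2073: first the month/year part, then the days.
+6 years → 2079; month 5 + 11 = 16, which is month 4 of year 2080 → April 2080.
Day 8 is valid in April, giving April 8, 2080.
Now add 217 days from April 8, 2080.
April has 30 days, so 30 − 8 = 22 days remain after April 8, 2080; 217 − 22 = 195 left.
May 2080 has 31 days: 195 − 31 = 164 left.
June 2080 has 30 days: 164 − 30 = 134 left.
July 2080 has 31 days: 134 − 31 = 103 left.
August 2080 has 31 days: 103 − 31 = 72 left.
September 2080 has 30 days: 72 − 30 = 42 left.
October 2080 has 31 days: 42 − 31 = 11 left.
11 days into November 2080 → November 11, 2080.

November 11, 2080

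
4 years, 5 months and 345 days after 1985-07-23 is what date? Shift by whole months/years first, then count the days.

December 3, 1990

Advancing 4 years, 5 months and 345 days from July 23, 1985: first the month/year part, then the days.
+4 years → 1989; month 7 + 5 = 12 → December 1989.
Day 23 is valid in December, giving December 23, 1989.
Now add 345 days from December 23, 1989.
December has 31 days, so 31 − 23 = 8 days remain after December 23, 1989; 345 − 8 = 337 left.
January 1990 has 31 days: 337 − 31 = 306 left.
February 1990 has 28 days (1990 is not a leap year): 306 − 28 = 278 left.
March 1990 has 31 days: 278 − 31 = 247 left.
April 1990 has 30 days: 247 − 30 = 217 left.
May 1990 has 31 days: 217 − 31 = 186 left.
June 1990 has 30 days: 186 − 30 = 156 left.
July 1990 has 31 days: 156 − 31 = 125 left.
August 1990 has 31 days: 125 − 31 = 94 left.
September 1990 has 30 days: 94 − 30 = 64 left.
October 1990 has 31 days: 64 − 31 = 33 left.
November 1990 has 30 days: 33 − 30 = 3 left.
3 days into December 1990 → December 3, 1990.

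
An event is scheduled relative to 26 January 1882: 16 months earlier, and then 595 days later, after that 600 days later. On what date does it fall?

Counting back 16 months from January 26, 1882:
month 1 − 16 = -15, which is month 9 of year 1880 → September 1880.
Day 26 is valid in September, giving September 26, 1880.
Advancing 595 days from September 26, 1880:
September has 30 days, so 30 − 26 = 4 days remain after September 26, 1880; 595 − 4 = 591 left.
October 1880 has 31 days: 591 − 31 = 560 left.
November 1880 has 30 days: 560 − 30 = 530 left.
December 1880 has 31 days: 530 − 31 = 499 left.
January 1881 has 31 days: 499 − 31 = 468 left.
February 1881 has 28 days (1881 is not a leap year): 468 − 28 = 440 left.
March 1881 has 31 days: 440 − 31 = 409 left.
April 1881 has 30 days: 409 − 30 = 379 left.
May 1881 has 31 days: 379 − 31 = 348 left.
June 1881 has 30 days: 348 − 30 = 318 left.
July 1881 has 31 days: 318 − 31 = 287 left.
August 1881 has 31 days: 287 − 31 = 256 left.
September 1881 has 30 days: 256 − 30 = 226 left.
October 1881 has 31 days: 226 − 31 = 195 left.
November 1881 has 30 days: 195 − 30 = 165 left.
December 1881 has 31 days: 165 − 31 = 134 left.
January 1882 has 31 days: 134 − 31 = 103 left.
February 1882 has 28 days (1882 is not a leap year): 103 − 28 = 75 left.
March 1882 has 31 days: 75 − 31 = 44 left.
April 1882 has 30 days: 44 − 30 = 14 left.
14 days into May 1882 → May 14, 1882.
Adding 600 days from May 14, 1882:
May has 31 days, so 31 − 14 = 17 days remain after May 14, 1882; 600 − 17 = 583 left.
June 1882 has 30 days: 583 − 30 = 553 left.
July 1882 has 31 days: 553 − 31 = 522 left.
August 1882 has 31 days: 522 − 31 = 491 left.
September 1882 has 30 days: 491 − 30 = 461 left.
October 1882 has 31 days: 461 − 31 = 430 left.
November 1882 has 30 days: 430 − 30 = 400 left.
December 1882 has 31 days: 400 − 31 = 369 left.
January 1883 has 31 days: 369 − 31 = 338 left.
February 1883 has 28 days (1883 is not a leap year): 338 − 28 = 310 left.
March 1883 has 31 days: 310 − 31 = 279 left.
April 1883 has 30 days: 279 − 30 = 249 left.
May 1883 has 31 days: 249 − 31 = 218 left.
June 1883 has 30 days: 218 − 30 = 188 left.
July 1883 has 31 days: 188 − 31 = 157 left.
August 1883 has 31 days: 157 − 31 = 126 left.
September 1883 has 30 days: 126 − 30 = 96 left.
October 1883 has 31 days: 96 − 31 = 65 left.
November 1883 has 30 days: 65 − 30 = 35 left.
December 1883 has 31 days: 35 − 31 = 4 left.
4 days into January 1884 → January 4, 1884.

January 4, 1884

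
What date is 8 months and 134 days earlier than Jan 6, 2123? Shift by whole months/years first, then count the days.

December 23, 2121

Going back 8 months and 134 days from January 6, 2123: first the month/year part, then the days.
month 1 − 8 = -7, which is month 5 of year 2122 → May 2122.
Day 6 is valid in May, giving May 6, 2122.
Now subtract 134 days from May 6, 2122.
Going back 6 days from May 6, 2122 reaches the end of the previous month; 134 − 6 = 128 left.
April 2122 has 30 days: 128 − 30 = 98 left.
March 2122 has 31 days: 98 − 31 = 67 left.
February 2122 has 28 days (2122 is not a leap year): 67 − 28 = 39 left.
January 2122 has 31 days: 39 − 31 = 8 left.
December 2121 has 31 days; 31 − 8 = 23 → December 23, 2121.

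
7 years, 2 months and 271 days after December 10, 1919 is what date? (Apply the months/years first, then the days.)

Adding 7 years, 2 months and 271 days from December 10, 1919: first the month/year part, then the days.
+7 years → 1926; month 12 + 2 = 14, which is month 2 of year 1927 → February 1927.
Day 10 is valid in February, giving February 10, 1927.
Now add 271 days from February 10, 1927.
February has 28 days, so 28 − 10 = 18 days remain after February 10, 1927; 271 − 18 = 253 left.
March 1927 has 31 days: 253 − 31 = 222 left.
April 1927 has 30 days: 222 − 30 = 192 left.
May 1927 has 31 days: 192 − 31 = 161 left.
June 1927 has 30 days: 161 − 30 = 131 left.
July 1927 has 31 days: 131 − 31 = 100 left.
August 1927 has 31 days: 100 − 31 = 69 left.
September 1927 has 30 days: 69 − 30 = 39 left.
October 1927 has 31 days: 39 − 31 = 8 left.
8 days into November 1927 → November 8, 1927.

November 8, 1927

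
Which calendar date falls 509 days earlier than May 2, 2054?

December 9, 2052

Going back 509 days from May 2, 2054.
Going back 2 days from May 2, 2054 reaches the end of the previous month; 509 − 2 = 507 left.
April 2054 has 30 days: 507 − 30 = 477 left.
March 2054 has 31 days: 477 − 31 = 446 left.
February 2054 has 28 days (2054 is not a leap year): 446 − 28 = 418 left.
January 2054 has 31 days: 418 − 31 = 387 left.
December 2053 has 31 days: 387 − 31 = 356 left.
November 2053 has 30 days: 356 − 30 = 326 left.
October 2053 has 31 days: 326 − 31 = 295 left.
September 2053 has 30 days: 295 − 30 = 265 left.
August 2053 has 31 days: 265 − 31 = 234 left.
July 2053 has 31 days: 234 − 31 = 203 left.
June 2053 has 30 days: 203 − 30 = 173 left.
May 2053 has 31 days: 173 − 31 = 142 left.
April 2053 has 30 days: 142 − 30 = 112 left.
March 2053 has 31 days: 112 − 31 = 81 left.
February 2053 has 28 days (2053 is not a leap year): 81 − 28 = 53 left.
January 2053 has 31 days: 53 − 31 = 22 left.
December 2052 has 31 days; 31 − 22 = 9 → December 9, 2052.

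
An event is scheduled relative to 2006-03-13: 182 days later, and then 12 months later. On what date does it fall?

Advancing 182 days from March 13, 2006:
March has 31 days, so 31 − 13 = 18 days remain after March 13, 2006; 182 − 18 = 164 left.
April 2006 has 30 days: 164 − 30 = 134 left.
May 2006 has 31 days: 134 − 31 = 103 left.
June 2006 has 30 days: 103 − 30 = 73 left.
July 2006 has 31 days: 73 − 31 = 42 left.
August 2006 has 31 days: 42 − 31 = 11 left.
11 days into September 2006 → September 11, 2006.
Advancing 12 months from September 11, 2006:
month 9 + 12 = 21, which is month 9 of year 2007 → September 2007.
Day 11 is valid in September, giving September 11, 2007.

September 11, 2007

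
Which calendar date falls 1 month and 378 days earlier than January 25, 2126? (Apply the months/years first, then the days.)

December 12, 2124

Going back 1 month and 378 days from January 25, 2126: first the month/year part, then the days.
month 1 − 1 = 0, which is month 12 of year 2125 → December 2125.
Day 25 is valid in December, giving December 25, 2125.
Now subtract 378 days from December 25, 2125.
Going back 25 days from December 25, 2125 reaches the end of the previous month; 378 − 25 = 353 left.
November 2125 has 30 days: 353 − 30 = 323 left.
October 2125 has 31 days: 323 − 31 = 292 left.
September 2125 has 30 days: 292 − 30 = 262 left.
August 2125 has 31 days: 262 − 31 = 231 left.
July 2125 has 31 days: 231 − 31 = 200 left.
June 2125 has 30 days: 200 − 30 = 170 left.
May 2125 has 31 days: 170 − 31 = 139 left.
April 2125 has 30 days: 139 − 30 = 109 left.
March 2125 has 31 days: 109 − 31 = 78 left.
February 2125 has 28 days (2125 is not a leap year): 78 − 28 = 50 left.
January 2125 has 31 days: 50 − 31 = 19 left.
December 2124 has 31 days; 31 − 19 = 12 → December 12, 2124.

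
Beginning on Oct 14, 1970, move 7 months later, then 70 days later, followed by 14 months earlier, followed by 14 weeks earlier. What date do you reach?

Counting forward 7 months from October 14, 1970:
month 10 + 7 = 17, which is month 5 of year 1971 → May 1971.
Day 14 is valid in May, giving May 14, 1971.
Advancing 70 days from May 14, 1971:
May has 31 days, so 31 − 14 = 17 days remain after May 14, 1971; 70 − 17 = 53 left.
June 1971 has 30 days: 53 − 30 = 23 left.
23 days into July 1971 → July 23, 1971.
Going back 14 months from July 23, 1971:
month 7 − 14 = -7, which is month 5 of year 1970 → May 1970.
Day 23 is valid in May, giving May 23, 1970.
Subtracting 14 weeks (= 98 days) from May 23, 1970:
Going back 23 days from May 23, 1970 reaches the end of the previous month; 98 − 23 = 75 left.
April 1970 has 30 days: 75 − 30 = 45 left.
March 1970 has 31 days: 45 − 31 = 14 left.
February 1970 has 28 days; 28 − 14 = 14 → February 14, 1970.

February 14, 1970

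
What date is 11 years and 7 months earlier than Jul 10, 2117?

December 10, 2105

Going back 11 years and 7 months from July 10, 2117.
-11 years → 2106; month 7 − 7 = 0, which is month 12 of year 2105 → December 2105.
Day 10 is valid in December, giving December 10, 2105.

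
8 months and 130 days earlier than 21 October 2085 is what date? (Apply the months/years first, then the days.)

Going back 8 months and 130 days from October 21, 2085: first the month/year part, then the days.
month 10 − 8 = 2 → February 2085.
Day 21 is valid in February, giving February 21, 2085.
Now subtract 130 days from February 21, 2085.
Going back 21 days from February 21, 2085 reaches the end of the previous month; 130 − 21 = 109 left.
January 2085 has 31 days: 109 − 31 = 78 left.
December 2084 has 31 days: 78 − 31 = 47 left.
November 2084 has 30 days: 47 − 30 = 17 left.
October 2084 has 31 days; 31 − 17 = 14 → October 14, 2084.

October 14, 2084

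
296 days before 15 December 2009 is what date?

February 22, 2009

Subtracting 296 days from December 15, 2009.
Going back 15 days from December 15, 2009 reaches the end of the previous month; 296 − 15 = 281 left.
November 2009 has 30 days: 281 − 30 = 251 left.
October 2009 has 31 days: 251 − 31 = 220 left.
September 2009 has 30 days: 220 − 30 = 190 left.
August 2009 has 31 days: 190 − 31 = 159 left.
July 2009 has 31 days: 159 − 31 = 128 left.
June 2009 has 30 days: 128 − 30 = 98 left.
May 2009 has 31 days: 98 − 31 = 67 left.
April 2009 has 30 days: 67 − 30 = 37 left.
March 2009 has 31 days: 37 − 31 = 6 left.
February 2009 has 28 days; 28 − 6 = 22 → February 22, 2009.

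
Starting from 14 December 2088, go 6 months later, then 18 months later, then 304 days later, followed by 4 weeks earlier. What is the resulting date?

September 16, 2091

Advancing 6 months from December 14, 2088:
month 12 + 6 = 18, which is month 6 of year 2089 → June 2089.
Day 14 is valid in June, giving June 14, 2089.
Counting forward 18 months from June 14, 2089:
month 6 + 18 = 24, which is month 12 of year 2090 → December 2090.
Day 14 is valid in December, giving December 14, 2090.
Advancing 304 days from December 14, 2090:
December has 31 days, so 31 − 14 = 17 days remain after December 14, 2090; 304 − 17 = 287 left.
January 2091 has 31 days: 287 − 31 = 256 left.
February 2091 has 28 days (2091 is not a leap year): 256 − 28 = 228 left.
March 2091 has 31 days: 228 − 31 = 197 left.
April 2091 has 30 days: 197 − 30 = 167 left.
May 2091 has 31 days: 167 − 31 = 136 left.
June 2091 has 30 days: 136 − 30 = 106 left.
July 2091 has 31 days: 106 − 31 = 75 left.
August 2091 has 31 days: 75 − 31 = 44 left.
September 2091 has 30 days: 44 − 30 = 14 left.
14 days into October 2091 → October 14, 2091.
Going back 4 weeks (= 28 days) from October 14, 2091:
Going back 14 days from October 14, 2091 reaches the end of the previous month; 28 − 14 = 14 left.
September 2091 has 30 days; 30 − 14 = 16 → September 16, 2091.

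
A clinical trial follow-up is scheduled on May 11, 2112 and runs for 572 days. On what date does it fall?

Counting forward 572 days from May 11, 2112.
May has 31 days, so 31 − 11 = 20 days remain after May 11, 2112; 572 − 20 = 552 left.
June 2112 has 30 days: 552 − 30 = 522 left.
July 2112 has 31 days: 522 − 31 = 491 left.
August 2112 has 31 days: 491 − 31 = 460 left.
September 2112 has 30 days: 460 − 30 = 430 left.
October 2112 has 31 days: 430 − 31 = 399 left.
November 2112 has 30 days: 399 − 30 = 369 left.
December 2112 has 31 days: 369 − 31 = 338 left.
January 2113 has 31 days: 338 − 31 = 307 left.
February 2113 has 28 days (2113 is not a leap year): 307 − 28 = 279 left.
March 2113 has 31 days: 279 − 31 = 248 left.
April 2113 has 30 days: 248 − 30 = 218 left.
May 2113 has 31 days: 218 − 31 = 187 left.
June 2113 has 30 days: 187 − 30 = 157 left.
July 2113 has 31 days: 157 − 31 = 126 left.
August 2113 has 31 days: 126 − 31 = 95 left.
September 2113 has 30 days: 95 − 30 = 65 left.
October 2113 has 31 days: 65 − 31 = 34 left.
November 2113 has 30 days: 34 − 30 = 4 left.
4 days into December 2113 → December 4, 2113.

December 4, 2113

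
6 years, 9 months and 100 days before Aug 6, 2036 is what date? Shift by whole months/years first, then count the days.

July 29, 2029

Counting back 6 years, 9 months and 100 days from August 6, 2036: first the month/year part, then the days.
-6 years → 2030; month 8 − 9 = -1, which is month 11 of year 2029 → November 2029.
Day 6 is valid in November, giving November 6, 2029.
Now subtract 100 days from November 6, 2029.
Going back 6 days from November 6, 2029 reaches the end of the previous month; 100 − 6 = 94 left.
October 2029 has 31 days: 94 − 31 = 63 left.
September 2029 has 30 days: 63 − 30 = 33 left.
August 2029 has 31 days: 33 − 31 = 2 left.
July 2029 has 31 days; 31 − 2 = 29 → July 29, 2029.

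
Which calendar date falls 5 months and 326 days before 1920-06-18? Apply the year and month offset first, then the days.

February 26, 1919

Subtracting 5 months and 326 days from June 18, 1920: first the month/year part, then the days.
month 6 − 5 = 1 → January 1920.
Day 18 is valid in January, giving January 18, 1920.
Now subtract 326 days from January 18, 1920.
Going back 18 days from January 18, 1920 reaches the end of the previous month; 326 − 18 = 308 left.
December 1919 has 31 days: 308 − 31 = 277 left.
November 1919 has 30 days: 277 − 30 = 247 left.
October 1919 has 31 days: 247 − 31 = 216 left.
September 1919 has 30 days: 216 − 30 = 186 left.
August 1919 has 31 days: 186 − 31 = 155 left.
July 1919 has 31 days: 155 − 31 = 124 left.
June 1919 has 30 days: 124 − 30 = 94 left.
May 1919 has 31 days: 94 − 31 = 63 left.
April 1919 has 30 days: 63 − 30 = 33 left.
March 1919 has 31 days: 33 − 31 = 2 left.
February 1919 has 28 days; 28 − 2 = 26 → February 26, 1919.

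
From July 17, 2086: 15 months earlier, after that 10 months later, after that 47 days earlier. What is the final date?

Going back 15 months from July 17, 2086:
month 7 − 15 = -8, which is month 4 of year 2085 → April 2085.
Day 17 is valid in April, giving April 17, 2085.
Counting forward 10 months from April 17, 2085:
month 4 + 10 = 14, which is month 2 of year 2086 → February 2086.
Day 17 is valid in February, giving February 17, 2086.
Counting back 47 days from February 17, 2086:
Going back 17 days from February 17, 2086 reaches the end of the previous month; 47 − 17 = 30 left.
January 2086 has 31 days; 31 − 30 = 1 → January 1, 2086.

January 1, 2086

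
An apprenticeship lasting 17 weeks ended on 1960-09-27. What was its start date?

Counting back 17 weeks = 119 days from September 27, 1960.
Going back 27 days from September 27, 1960 reaches the end of the previous month; 119 − 27 = 92 left.
August 1960 has 31 days: 92 − 31 = 61 left.
July 1960 has 31 days: 61 − 31 = 30 left.
June 1960 has 30 days: 30 − 30 = 0 left.
May 1960 has 31 days; 31 − 0 = 31 → May 31, 1960.

May 31, 1960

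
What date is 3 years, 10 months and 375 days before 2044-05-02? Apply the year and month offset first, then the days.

Subtracting 3 years, 10 months and 375 days from May 2, 2044: first the month/year part, then the days.
-3 years → 2041; month 5 − 10 = -5, which is month 7 of year 2040 → July 2040.
Day 2 is valid in July, giving July 2, 2040.
Now subtract 375 days from July 2, 2040.
Going back 2 days from July 2, 2040 reaches the end of the previous month; 375 − 2 = 373 left.
June 2040 has 30 days: 373 − 30 = 343 left.
May 2040 has 31 days: 343 − 31 = 312 left.
April 2040 has 30 days: 312 − 30 = 282 left.
March 2040 has 31 days: 282 − 31 = 251 left.
February 2040 has 29 days (2040 is a leap year): 251 − 29 = 222 left.
January 2040 has 31 days: 222 − 31 = 191 left.
December 2039 has 31 days: 191 − 31 = 160 left.
November 2039 has 30 days: 160 − 30 = 130 left.
October 2039 has 31 days: 130 − 31 = 99 left.
September 2039 has 30 days: 99 − 30 = 69 left.
August 2039 has 31 days: 69 − 31 = 38 left.
July 2039 has 31 days: 38 − 31 = 7 left.
June 2039 has 30 days; 30 − 7 = 23 → June 23, 2039.

June 23, 2039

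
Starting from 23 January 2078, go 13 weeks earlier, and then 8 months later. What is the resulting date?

June 24, 2078

Subtracting 13 weeks (= 91 days) from January 23, 2078:
Going back 23 days from January 23, 2078 reaches the end of the previous month; 91 − 23 = 68 left.
December 2077 has 31 days: 68 − 31 = 37 left.
November 2077 has 30 days: 37 − 30 = 7 left.
October 2077 has 31 days; 31 − 7 = 24 → October 24, 2077.
Advancing 8 months from October 24, 2077:
month 10 + 8 = 18, which is month 6 of year 2078 → June 2078.
Day 24 is valid in June, giving June 24, 2078.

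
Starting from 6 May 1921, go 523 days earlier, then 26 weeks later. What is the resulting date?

Subtracting 523 days from May 6, 1921:
Going back 6 days from May 6, 1921 reaches the end of the previous month; 523 − 6 = 517 left.
April 1921 has 30 days: 517 − 30 = 487 left.
March 1921 has 31 days: 487 − 31 = 456 left.
February 1921 has 28 days (1921 is not a leap year): 456 − 28 = 428 left.
January 1921 has 31 days: 428 − 31 = 397 left.
December 1920 has 31 days: 397 − 31 = 366 left.
November 1920 has 30 days: 366 − 30 = 336 left.
October 1920 has 31 days: 336 − 31 = 305 left.
September 1920 has 30 days: 305 − 30 = 275 left.
August 1920 has 31 days: 275 − 31 = 244 left.
July 1920 has 31 days: 244 − 31 = 213 left.
June 1920 has 30 days: 213 − 30 = 183 left.
May 1920 has 31 days: 183 − 31 = 152 left.
April 1920 has 30 days: 152 − 30 = 122 left.
March 1920 has 31 days: 122 − 31 = 91 left.
February 1920 has 29 days (1920 is a leap year): 91 − 29 = 62 left.
January 1920 has 31 days: 62 − 31 = 31 left.
December 1919 has 31 days: 31 − 31 = 0 left.
November 1919 has 30 days; 30 − 0 = 30 → November 30, 1919.
Adding 26 weeks (= 182 days) from November 30, 1919:
November has 30 days, so 30 − 30 = 0 days remain after November 30, 1919; 182 − 0 = 182 left.
December 1919 has 31 days: 182 − 31 = 151 left.
January 1920 has 31 days: 151 − 31 = 120 left.
February 1920 has 29 days (1920 is a leap year): 120 − 29 = 91 left.
March 1920 has 31 days: 91 − 31 = 60 left.
April 1920 has 30 days: 60 − 30 = 30 left.
30 days into May 1920 → May 30, 1920.

May 30, 1920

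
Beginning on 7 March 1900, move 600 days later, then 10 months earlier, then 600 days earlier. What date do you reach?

May 7, 1899

Counting forward 600 days from March 7, 1900:
March has 31 days, so 31 − 7 = 24 days remain after March 7, 1900; 600 − 24 = 576 left.
April 1900 has 30 days: 576 − 30 = 546 left.
May 1900 has 31 days: 546 − 31 = 515 left.
June 1900 has 30 days: 515 − 30 = 485 left.
July 1900 has 31 days: 485 − 31 = 454 left.
August 1900 has 31 days: 454 − 31 = 423 left.
September 1900 has 30 days: 423 − 30 = 393 left.
October 1900 has 31 days: 393 − 31 = 362 left.
November 1900 has 30 days: 362 − 30 = 332 left.
December 1900 has 31 days: 332 − 31 = 301 left.
January 1901 has 31 days: 301 − 31 = 270 left.
February 1901 has 28 days (1901 is not a leap year): 270 − 28 = 242 left.
March 1901 has 31 days: 242 − 31 = 211 left.
April 1901 has 30 days: 211 − 30 = 181 left.
May 1901 has 31 days: 181 − 31 = 150 left.
June 1901 has 30 days: 150 − 30 = 120 left.
July 1901 has 31 days: 120 − 31 = 89 left.
August 1901 has 31 days: 89 − 31 = 58 left.
September 1901 has 30 days: 58 − 30 = 28 left.
28 days into October 1901 → October 28, 1901.
Subtracting 10 months from October 28, 1901:
month 10 − 10 = 0, which is month 12 of year 1900 → December 1900.
Day 28 is valid in December, giving December 28, 1900.
Subtracting 600 days from December 28, 1900:
Going back 28 days from December 28, 1900 reaches the end of the previous month; 600 − 28 = 572 left.
November 1900 has 30 days: 572 − 30 = 542 left.
October 1900 has 31 days: 542 − 31 = 511 left.
September 1900 has 30 days: 511 − 30 = 481 left.
August 1900 has 31 days: 481 − 31 = 450 left.
July 1900 has 31 days: 450 − 31 = 419 left.
June 1900 has 30 days: 419 − 30 = 389 left.
May 1900 has 31 days: 389 − 31 = 358 left.
April 1900 has 30 days: 358 − 30 = 328 left.
March 1900 has 31 days: 328 − 31 = 297 left.
February 1900 has 28 days (1900 is not a leap year (divisible by 100 but not 400)): 297 − 28 = 269 left.
January 1900 has 31 days: 269 − 31 = 238 left.
December 1899 has 31 days: 238 − 31 = 207 left.
November 1899 has 30 days: 207 − 30 = 177 left.
October 1899 has 31 days: 177 − 31 = 146 left.
September 1899 has 30 days: 146 − 30 = 116 left.
August 1899 has 31 days: 116 − 31 = 85 left.
July 1899 has 31 days: 85 − 31 = 54 left.
June 1899 has 30 days: 54 − 30 = 24 left.
May 1899 has 31 days; 31 − 24 = 7 → May 7, 1899.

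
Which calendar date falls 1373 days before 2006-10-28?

January 24, 2003

Counting back 1373 days from October 28, 2006.
Going back 28 days from October 28, 2006 reaches the end of the previous month; 1373 − 28 = 1345 left.
September 2006 has 30 days: 1345 − 30 = 1315 left.
August 2006 has 31 days: 1315 − 31 = 1284 left.
July 2006 has 31 days: 1284 − 31 = 1253 left.
June 2006 has 30 days: 1253 − 30 = 1223 left.
May 2006 has 31 days: 1223 − 31 = 1192 left.
April 2006 has 30 days: 1192 − 30 = 1162 left.
March 2006 has 31 days: 1162 − 31 = 1131 left.
February 2006 has 28 days (2006 is not a leap year): 1131 − 28 = 1103 left.
January 2006 has 31 days: 1103 − 31 = 1072 left.
December 2005 has 31 days: 1072 − 31 = 1041 left.
November 2005 has 30 days: 1041 − 30 = 1011 left.
October 2005 has 31 days: 1011 − 31 = 980 left.
September 2005 has 30 days: 980 − 30 = 950 left.
August 2005 has 31 days: 950 − 31 = 919 left.
July 2005 has 31 days: 919 − 31 = 888 left.
June 2005 has 30 days: 888 − 30 = 858 left.
May 2005 has 31 days: 858 − 31 = 827 left.
April 2005 has 30 days: 827 − 30 = 797 left.
March 2005 has 31 days: 797 − 31 = 766 left.
February 2005 has 28 days (2005 is not a leap year): 766 − 28 = 738 left.
January 2005 has 31 days: 738 − 31 = 707 left.
December 2004 has 31 days: 707 − 31 = 676 left.
November 2004 has 30 days: 676 − 30 = 646 left.
October 2004 has 31 days: 646 − 31 = 615 left.
September 2004 has 30 days: 615 − 30 = 585 left.
August 2004 has 31 days: 585 − 31 = 554 left.
July 2004 has 31 days: 554 − 31 = 523 left.
June 2004 has 30 days: 523 − 30 = 493 left.
May 2004 has 31 days: 493 − 31 = 462 left.
April 2004 has 30 days: 462 − 30 = 432 left.
March 2004 has 31 days: 432 − 31 = 401 left.
February 2004 has 29 days (2004 is a leap year): 401 − 29 = 372 left.
January 2004 has 31 days: 372 − 31 = 341 left.
December 2003 has 31 days: 341 − 31 = 310 left.
November 2003 has 30 days: 310 − 30 = 280 left.
October 2003 has 31 days: 280 − 31 = 249 left.
September 2003 has 30 days: 249 − 30 = 219 left.
August 2003 has 31 days: 219 − 31 = 188 left.
July 2003 has 31 days: 188 − 31 = 157 left.
June 2003 has 30 days: 157 − 30 = 127 left.
May 2003 has 31 days: 127 − 31 = 96 left.
April 2003 has 30 days: 96 − 30 = 66 left.
March 2003 has 31 days: 66 − 31 = 35 left.
February 2003 has 28 days (2003 is not a leap year): 35 − 28 = 7 left.
January 2003 has 31 days; 31 − 7 = 24 → January 24, 2003.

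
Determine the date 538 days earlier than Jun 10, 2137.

Going back 538 days from June 10, 2137.
Going back 10 days from June 10, 2137 reaches the end of the previous month; 538 − 10 = 528 left.
May 2137 has 31 days: 528 − 31 = 497 left.
April 2137 has 30 days: 497 − 30 = 467 left.
March 2137 has 31 days: 467 − 31 = 436 left.
February 2137 has 28 days (2137 is not a leap year): 436 − 28 = 408 left.
January 2137 has 31 days: 408 − 31 = 377 left.
December 2136 has 31 days: 377 − 31 = 346 left.
November 2136 has 30 days: 346 − 30 = 316 left.
October 2136 has 31 days: 316 − 31 = 285 left.
September 2136 has 30 days: 285 − 30 = 255 left.
August 2136 has 31 days: 255 − 31 = 224 left.
July 2136 has 31 days: 224 − 31 = 193 left.
June 2136 has 30 days: 193 − 30 = 163 left.
May 2136 has 31 days: 163 − 31 = 132 left.
April 2136 has 30 days: 132 − 30 = 102 left.
March 2136 has 31 days: 102 − 31 = 71 left.
February 2136 has 29 days (2136 is a leap year): 71 − 29 = 42 left.
January 2136 has 31 days: 42 − 31 = 11 left.
December 2135 has 31 days; 31 − 11 = 20 → December 20, 2135.

December 20, 2135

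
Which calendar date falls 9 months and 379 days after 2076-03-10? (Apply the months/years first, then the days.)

December 24, 2077

Adding 9 months and 379 days from March 10, 2076: first the month/year part, then the days.
month 3 + 9 = 12 → December 2076.
Day 10 is valid in December, giving December 10, 2076.
Now add 379 days from December 10, 2076.
December has 31 days, so 31 − 10 = 21 days remain after December 10, 2076; 379 − 21 = 358 left.
January 2077 has 31 days: 358 − 31 = 327 left.
February 2077 has 28 days (2077 is not a leap year): 327 − 28 = 299 left.
March 2077 has 31 days: 299 − 31 = 268 left.
April 2077 has 30 days: 268 − 30 = 238 left.
May 2077 has 31 days: 238 − 31 = 207 left.
June 2077 has 30 days: 207 − 30 = 177 left.
July 2077 has 31 days: 177 − 31 = 146 left.
August 2077 has 31 days: 146 − 31 = 115 left.
September 2077 has 30 days: 115 − 30 = 85 left.
October 2077 has 31 days: 85 − 31 = 54 left.
November 2077 has 30 days: 54 − 30 = 24 left.
24 days into December 2077 → December 24, 2077.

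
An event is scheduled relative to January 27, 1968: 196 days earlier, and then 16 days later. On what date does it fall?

July 31, 1967

Counting back 196 days from January 27, 1968:
Going back 27 days from January 27, 1968 reaches the end of the previous month; 196 − 27 = 169 left.
December 1967 has 31 days: 169 − 31 = 138 left.
November 1967 has 30 days: 138 − 30 = 108 left.
October 1967 has 31 days: 108 − 31 = 77 left.
September 1967 has 30 days: 77 − 30 = 47 left.
August 1967 has 31 days: 47 − 31 = 16 left.
July 1967 has 31 days; 31 − 16 = 15 → July 15, 1967.
Adding 16 days from July 15, 1967:
July has 31 days; 15 + 16 = 31, still in July.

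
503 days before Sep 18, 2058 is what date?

Counting back 503 days from September 18, 2058.
Going back 18 days from September 18, 2058 reaches the end of the previous month; 503 − 18 = 485 left.
August 2058 has 31 days: 485 − 31 = 454 left.
July 2058 has 31 days: 454 − 31 = 423 left.
June 2058 has 30 days: 423 − 30 = 393 left.
May 2058 has 31 days: 393 − 31 = 362 left.
April 2058 has 30 days: 362 − 30 = 332 left.
March 2058 has 31 days: 332 − 31 = 301 left.
February 2058 has 28 days (2058 is not a leap year): 301 − 28 = 273 left.
January 2058 has 31 days: 273 − 31 = 242 left.
December 2057 has 31 days: 242 − 31 = 211 left.
November 2057 has 30 days: 211 − 30 = 181 left.
October 2057 has 31 days: 181 − 31 = 150 left.
September 2057 has 30 days: 150 − 30 = 120 left.
August 2057 has 31 days: 120 − 31 = 89 left.
July 2057 has 31 days: 89 − 31 = 58 left.
June 2057 has 30 days: 58 − 30 = 28 left.
May 2057 has 31 days; 31 − 28 = 3 → May 3, 2057.

May 3, 2057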